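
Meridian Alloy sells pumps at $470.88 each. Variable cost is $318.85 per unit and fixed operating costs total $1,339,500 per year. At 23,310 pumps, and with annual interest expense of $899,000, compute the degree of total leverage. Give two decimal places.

Total contribution margin = 23,310 × $152.03 = $3,543,819.30.
Subtracting fixed costs: EBIT = $3,543,819.30 − $1,339,500 = $2,204,319.30. Interest = $899,000.00.
DOL = $3,543,819.30 ÷ $2,204,319.30 = 1.6077; DFL = $2,204,319.30 ÷ $1,305,319.30 = 1.6887.
Combined leverage = 1.6077 × 1.6887 = 2.7149.

2.71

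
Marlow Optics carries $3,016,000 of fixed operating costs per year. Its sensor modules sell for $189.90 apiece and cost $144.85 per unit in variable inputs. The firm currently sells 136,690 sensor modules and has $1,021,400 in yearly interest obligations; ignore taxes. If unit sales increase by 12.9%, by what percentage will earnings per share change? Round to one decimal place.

+37.5%

At 136,690 units, contribution = 136,690 × $45.05 = $6,157,884.50.
Subtracting fixed costs: EBIT = $6,157,884.50 − $3,016,000 = $3,141,884.50.
Interest = $1,021,400.00, so EBIT − I = $2,120,484.50.
Degree of combined leverage = contribution ÷ (EBIT − I) = $6,157,884.50 ÷ $2,120,484.50 = 2.9040.
EPS therefore changes by 2.9040 × (+12.9%) = +37.5%.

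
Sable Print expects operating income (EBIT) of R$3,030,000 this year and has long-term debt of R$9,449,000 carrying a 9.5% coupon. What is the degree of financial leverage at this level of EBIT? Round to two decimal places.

1.42

Interest = R$897,655.00.
Degree of financial leverage = EBIT / (EBIT − interest) = R$3,030,000 / R$2,132,345.00 = 1.4210.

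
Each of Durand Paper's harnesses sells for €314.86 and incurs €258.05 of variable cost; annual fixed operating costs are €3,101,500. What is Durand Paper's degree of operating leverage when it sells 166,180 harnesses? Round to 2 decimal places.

Total contribution margin = 166,180 × €56.81 = €9,440,685.80.
Operating income = contribution − fixed costs = €9,440,685.80 − €3,101,500 = €6,339,185.80.
So DOL = total CM / EBIT = €9,440,685.80 / €6,339,185.80 = 1.4893.

1.49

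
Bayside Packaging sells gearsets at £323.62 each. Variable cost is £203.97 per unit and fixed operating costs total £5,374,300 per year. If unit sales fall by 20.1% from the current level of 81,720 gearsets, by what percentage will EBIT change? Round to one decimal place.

At 81,720 units, contribution = 81,720 × £119.65 = £9,777,798.00.
Operating income = contribution − fixed costs = £9,777,798.00 − £5,374,300 = £4,403,498.00.
So DOL = total CM / EBIT = £9,777,798.00 / £4,403,498.00 = 2.2205.
%ΔEBIT = DOL × %ΔSales = 2.2205 × -20.1% = -44.6%.

-44.6%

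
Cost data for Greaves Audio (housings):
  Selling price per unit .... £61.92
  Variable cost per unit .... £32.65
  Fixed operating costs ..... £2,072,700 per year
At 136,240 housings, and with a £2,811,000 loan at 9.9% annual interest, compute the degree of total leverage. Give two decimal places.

2.44

At 136,240 units, contribution = 136,240 × £29.27 = £3,987,744.80.
Subtracting fixed costs: EBIT = £3,987,744.80 − £2,072,700 = £1,915,044.80. Interest = £278,289.00, so EBIT − I = £1,636,755.80.
Degree of total leverage = total CM / (EBIT − interest) = £3,987,744.80 / £1,636,755.80 = 2.4364.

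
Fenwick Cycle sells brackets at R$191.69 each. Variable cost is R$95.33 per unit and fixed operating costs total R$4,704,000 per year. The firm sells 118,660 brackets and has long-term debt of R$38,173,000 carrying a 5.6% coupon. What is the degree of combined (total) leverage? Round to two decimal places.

Total contribution margin = 118,660 × R$96.36 = R$11,434,077.60.
Operating income = contribution − fixed costs = R$11,434,077.60 − R$4,704,000 = R$6,730,077.60. Interest = R$2,137,688.00, so EBIT − I = R$4,592,389.60.
Degree of total leverage = total CM / (EBIT − interest) = R$11,434,077.60 / R$4,592,389.60 = 2.4898.

2.49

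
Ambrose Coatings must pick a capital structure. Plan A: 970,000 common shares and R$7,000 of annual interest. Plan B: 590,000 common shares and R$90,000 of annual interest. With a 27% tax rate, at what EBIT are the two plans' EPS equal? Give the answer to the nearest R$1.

R$218,868

At indifference, (EBIT − 7,000)(1 − t)/970,000 = (EBIT − 90,000)(1 − t)/590,000.
Cancelling (1 − t) and cross-multiplying: 590,000·(EBIT − 7,000) = 970,000·(EBIT − 90,000).
Solving, EBIT = (90,000·970,000 − 7,000·590,000) / (970,000 − 590,000) = 83,170,000,000 / 380,000 = 218,868.42.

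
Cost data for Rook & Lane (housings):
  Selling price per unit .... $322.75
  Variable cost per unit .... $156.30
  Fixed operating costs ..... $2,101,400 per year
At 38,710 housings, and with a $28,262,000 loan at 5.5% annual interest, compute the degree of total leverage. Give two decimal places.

Contribution at this volume is 38,710 × $166.45 = $6,443,279.50.
EBIT = $6,443,279.50 − $2,101,400 = $4,341,879.50. Interest = $1,554,410.00, so EBIT − I = $2,787,469.50.
DCL = contribution ÷ (EBIT − I) = $6,443,279.50 ÷ $2,787,469.50 = 2.3115.

2.31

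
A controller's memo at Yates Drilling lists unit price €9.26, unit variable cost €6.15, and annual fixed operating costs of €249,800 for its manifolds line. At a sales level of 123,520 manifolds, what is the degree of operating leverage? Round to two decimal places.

2.86

Total contribution margin = 123,520 × €3.11 = €384,147.20.
Subtracting fixed costs: EBIT = €384,147.20 − €249,800 = €134,347.20.
DOL = contribution ÷ EBIT = €384,147.20 ÷ €134,347.20 = 2.8594.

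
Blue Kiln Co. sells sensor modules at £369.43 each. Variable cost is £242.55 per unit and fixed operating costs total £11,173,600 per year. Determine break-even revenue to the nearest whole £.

Contribution margin per unit = £369.43 − £242.55 = £126.88, a CM ratio of £126.88 ÷ £369.43 = 0.3434.
Break-even revenue = fixed costs × price ÷ CM = £11,173,600 × £369.43 ÷ £126.88 = £32,533,599.

£32,533,599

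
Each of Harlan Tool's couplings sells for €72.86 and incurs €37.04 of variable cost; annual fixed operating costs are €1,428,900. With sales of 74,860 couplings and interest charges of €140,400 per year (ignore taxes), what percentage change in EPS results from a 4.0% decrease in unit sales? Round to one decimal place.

Contribution at this volume is 74,860 × €35.82 = €2,681,485.20.
EBIT = €2,681,485.20 − €1,428,900 = €1,252,585.20.
Interest = €140,400.00, so EBIT − I = €1,112,185.20.
Degree of combined leverage = contribution ÷ (EBIT − I) = €2,681,485.20 ÷ €1,112,185.20 = 2.4110.
EPS therefore changes by 2.4110 × (-4.0%) = -9.6%.

-9.6%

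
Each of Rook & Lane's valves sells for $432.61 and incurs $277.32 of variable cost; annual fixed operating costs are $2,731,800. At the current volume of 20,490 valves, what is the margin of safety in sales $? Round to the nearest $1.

$1,253,876

Contribution margin per unit = $432.61 − $277.32 = $155.29. Break-even units = $2,731,800 ÷ $155.29 = 17,591.60; break-even revenue = 17,591.60 × $432.61 = $7,610,303.29.
Current sales = 20,490 × $432.61 = $8,864,178.90.
Margin of safety = $8,864,178.90 − $7,610,303.29 = $1,253,876.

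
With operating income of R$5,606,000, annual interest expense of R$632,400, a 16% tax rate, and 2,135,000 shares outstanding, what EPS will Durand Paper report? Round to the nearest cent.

Pre-tax income = R$5,606,000 − R$632,400.00 = R$4,973,600.00.
After tax at 16%: net income = R$4,973,600.00 × 0.84 = R$4,177,824.00.
Per share: R$4,177,824.00 / 2,135,000 shares = R$1.96.

R$1.96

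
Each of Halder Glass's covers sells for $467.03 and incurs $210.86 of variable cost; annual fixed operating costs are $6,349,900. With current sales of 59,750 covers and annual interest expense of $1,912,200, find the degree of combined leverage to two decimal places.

2.17

Total contribution margin = 59,750 × $256.17 = $15,306,157.50.
Operating income = contribution − fixed costs = $15,306,157.50 − $6,349,900 = $8,956,257.50. Interest = $1,912,200.00.
DOL = $15,306,157.50 ÷ $8,956,257.50 = 1.7090; DFL = $8,956,257.50 ÷ $7,044,057.50 = 1.2715.
Combined leverage = 1.7090 × 1.2715 = 2.1730.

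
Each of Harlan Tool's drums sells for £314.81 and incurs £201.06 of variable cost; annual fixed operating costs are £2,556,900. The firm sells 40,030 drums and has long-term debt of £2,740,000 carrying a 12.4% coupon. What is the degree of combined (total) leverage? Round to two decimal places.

2.75

Contribution at this volume is 40,030 × £113.75 = £4,553,412.50.
EBIT = £4,553,412.50 − £2,556,900 = £1,996,512.50. Interest = £339,760.00, so EBIT − I = £1,656,752.50.
DCL = contribution ÷ (EBIT − I) = £4,553,412.50 ÷ £1,656,752.50 = 2.7484.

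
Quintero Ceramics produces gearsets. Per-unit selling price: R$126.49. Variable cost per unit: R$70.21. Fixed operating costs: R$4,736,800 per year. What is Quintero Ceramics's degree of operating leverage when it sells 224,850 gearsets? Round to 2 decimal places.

1.60

Contribution at this volume is 224,850 × R$56.28 = R$12,654,558.00.
Subtracting fixed costs: EBIT = R$12,654,558.00 − R$4,736,800 = R$7,917,758.00.
So DOL = total CM / EBIT = R$12,654,558.00 / R$7,917,758.00 = 1.5983.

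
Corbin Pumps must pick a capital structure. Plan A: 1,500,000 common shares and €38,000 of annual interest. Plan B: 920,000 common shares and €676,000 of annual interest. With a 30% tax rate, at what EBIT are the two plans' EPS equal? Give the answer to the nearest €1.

€1,688,000

At indifference, (EBIT − 38,000)(1 − t)/1,500,000 = (EBIT − 676,000)(1 − t)/920,000.
The (1 − t) factor cancels: (EBIT − 38,000) × 920,000 = (EBIT − 676,000) × 1,500,000.
Solving, EBIT = (676,000·1,500,000 − 38,000·920,000) / (1,500,000 − 920,000) = 979,040,000,000 / 580,000 = 1,688,000.00.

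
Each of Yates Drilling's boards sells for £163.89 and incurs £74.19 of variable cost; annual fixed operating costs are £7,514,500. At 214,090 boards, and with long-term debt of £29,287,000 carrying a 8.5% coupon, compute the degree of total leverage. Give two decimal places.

Total contribution margin = 214,090 × £89.70 = £19,203,873.00.
Subtracting fixed costs: EBIT = £19,203,873.00 − £7,514,500 = £11,689,373.00. Interest = £2,489,395.00.
DOL = £19,203,873.00 ÷ £11,689,373.00 = 1.6428; DFL = £11,689,373.00 ÷ £9,199,978.00 = 1.2706.
Combined leverage = 1.6428 × 1.2706 = 2.0873.

2.09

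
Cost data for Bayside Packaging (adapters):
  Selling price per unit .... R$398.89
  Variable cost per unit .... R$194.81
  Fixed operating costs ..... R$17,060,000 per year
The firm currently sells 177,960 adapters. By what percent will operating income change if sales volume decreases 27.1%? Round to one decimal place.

Total contribution margin = 177,960 × R$204.08 = R$36,318,076.80.
Operating income = contribution − fixed costs = R$36,318,076.80 − R$17,060,000 = R$19,258,076.80.
So DOL = total CM / EBIT = R$36,318,076.80 / R$19,258,076.80 = 1.8859.
Operating income changes by 1.8859 × -27.1% = -51.1%.

-51.1%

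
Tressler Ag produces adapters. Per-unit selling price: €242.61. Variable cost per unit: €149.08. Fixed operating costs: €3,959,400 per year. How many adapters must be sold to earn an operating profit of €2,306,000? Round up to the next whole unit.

66,989 adapters

Each unit contributes €242.61 − €149.08 = €93.53.
Required volume = (fixed costs + target profit) ÷ CM = (€3,959,400 + €2,306,000) ÷ €93.53 = 66,988.13, so 66,989 adapters.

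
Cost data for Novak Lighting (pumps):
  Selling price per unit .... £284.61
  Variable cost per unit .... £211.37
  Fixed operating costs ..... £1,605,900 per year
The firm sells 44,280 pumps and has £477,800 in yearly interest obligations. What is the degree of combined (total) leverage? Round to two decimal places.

Contribution at this volume is 44,280 × £73.24 = £3,243,067.20.
Operating income = contribution − fixed costs = £3,243,067.20 − £1,605,900 = £1,637,167.20. Interest = £477,800.00.
DOL = £3,243,067.20 ÷ £1,637,167.20 = 1.9809; DFL = £1,637,167.20 ÷ £1,159,367.20 = 1.4121.
DCL = DOL × DFL = 1.9809 × 1.4121 = 2.7972.

2.80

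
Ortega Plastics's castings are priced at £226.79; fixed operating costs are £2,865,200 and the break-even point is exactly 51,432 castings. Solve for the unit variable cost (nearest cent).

At break-even, FC = Q × (P − VC), so P − VC = £2,865,200 ÷ 51,432 = £55.7085.
Variable cost per unit = £226.79 − £55.7085 = £171.08.

£171.08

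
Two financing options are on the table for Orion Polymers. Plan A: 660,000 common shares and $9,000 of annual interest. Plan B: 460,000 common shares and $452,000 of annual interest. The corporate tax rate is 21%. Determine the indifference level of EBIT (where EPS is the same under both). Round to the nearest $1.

$1,470,900

Set EPS_A = EPS_B: (EBIT − $9,000)(1 − 0.21) ÷ 660,000 = (EBIT − $452,000)(1 − 0.21) ÷ 460,000.
The (1 − t) factor cancels: (EBIT − 9,000) × 460,000 = (EBIT − 452,000) × 660,000.
Solving, EBIT = (452,000·660,000 − 9,000·460,000) / (660,000 − 460,000) = 294,180,000,000 / 200,000 = 1,470,900.00.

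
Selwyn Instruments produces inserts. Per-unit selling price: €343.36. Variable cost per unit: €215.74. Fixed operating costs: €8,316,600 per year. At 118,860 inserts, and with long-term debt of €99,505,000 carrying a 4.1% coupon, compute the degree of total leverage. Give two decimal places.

Contribution at this volume is 118,860 × €127.62 = €15,168,913.20.
Operating income = contribution − fixed costs = €15,168,913.20 − €8,316,600 = €6,852,313.20. Interest = €4,079,705.00.
DOL = €15,168,913.20 ÷ €6,852,313.20 = 2.2137; DFL = €6,852,313.20 ÷ €2,772,608.20 = 2.4714.
DCL = DOL × DFL = 2.2137 × 2.4714 = 5.4709.

5.47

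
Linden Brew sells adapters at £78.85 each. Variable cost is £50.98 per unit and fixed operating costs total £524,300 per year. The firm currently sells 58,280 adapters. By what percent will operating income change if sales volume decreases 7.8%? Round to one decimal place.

-11.5%

Contribution at this volume is 58,280 × £27.87 = £1,624,263.60.
Subtracting fixed costs: EBIT = £1,624,263.60 − £524,300 = £1,099,963.60.
So DOL = total CM / EBIT = £1,624,263.60 / £1,099,963.60 = 1.4767.
So EBIT moves 1.4767 × (-7.8%) = -11.5%.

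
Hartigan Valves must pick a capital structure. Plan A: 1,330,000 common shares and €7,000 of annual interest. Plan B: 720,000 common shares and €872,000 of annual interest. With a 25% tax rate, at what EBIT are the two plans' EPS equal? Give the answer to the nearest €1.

At indifference, (EBIT − 7,000)(1 − t)/1,330,000 = (EBIT − 872,000)(1 − t)/720,000.
The (1 − t) factor cancels: (EBIT − 7,000) × 720,000 = (EBIT − 872,000) × 1,330,000.
EBIT × (1,330,000 − 720,000) = 872,000 × 1,330,000 − 7,000 × 720,000 = 1,154,720,000,000, so EBIT = 1,154,720,000,000 ÷ 610,000 = 1,892,983.61.

€1,892,984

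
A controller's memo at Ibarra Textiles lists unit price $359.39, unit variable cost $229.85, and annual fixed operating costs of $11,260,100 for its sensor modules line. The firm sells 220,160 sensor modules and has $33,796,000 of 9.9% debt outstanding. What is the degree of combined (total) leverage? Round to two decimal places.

Total contribution margin = 220,160 × $129.54 = $28,519,526.40.
Subtracting fixed costs: EBIT = $28,519,526.40 − $11,260,100 = $17,259,426.40. Interest = $3,345,804.00.
DOL = $28,519,526.40 ÷ $17,259,426.40 = 1.6524; DFL = $17,259,426.40 ÷ $13,913,622.40 = 1.2405.
Combined leverage = 1.6524 × 1.2405 = 2.0498.

2.05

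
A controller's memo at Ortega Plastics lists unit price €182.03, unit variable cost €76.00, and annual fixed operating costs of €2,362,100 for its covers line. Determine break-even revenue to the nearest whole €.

CM per unit = €182.03 − €76.00 = €106.03; CM ratio = €106.03 / €182.03 = 0.5825.
Break-even sales = FC ÷ CM ratio = €2,362,100 × €182.03 / €106.03 = €4,055,202.

€4,055,202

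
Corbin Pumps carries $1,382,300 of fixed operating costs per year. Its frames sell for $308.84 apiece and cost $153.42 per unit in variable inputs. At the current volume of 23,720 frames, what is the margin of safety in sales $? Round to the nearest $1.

Unit CM = price − variable cost = $308.84 − $153.42 = $155.42. Break-even units = $1,382,300 ÷ $155.42 = 8,893.96; break-even revenue = 8,893.96 × $308.84 = $2,746,812.07.
Current sales = 23,720 × $308.84 = $7,325,684.80.
Margin of safety = $7,325,684.80 − $2,746,812.07 = $4,578,873.

$4,578,873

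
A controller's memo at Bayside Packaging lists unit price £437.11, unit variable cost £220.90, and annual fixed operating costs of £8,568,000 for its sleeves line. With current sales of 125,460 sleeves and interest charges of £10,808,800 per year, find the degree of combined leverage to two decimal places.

3.50

At 125,460 units, contribution = 125,460 × £216.21 = £27,125,706.60.
EBIT = £27,125,706.60 − £8,568,000 = £18,557,706.60. Interest = £10,808,800.00, so EBIT − I = £7,748,906.60.
Degree of total leverage = total CM / (EBIT − interest) = £27,125,706.60 / £7,748,906.60 = 3.5006.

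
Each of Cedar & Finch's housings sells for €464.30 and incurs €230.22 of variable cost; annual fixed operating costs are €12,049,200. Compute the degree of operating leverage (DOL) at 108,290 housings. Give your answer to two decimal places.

1.91

Contribution at this volume is 108,290 × €234.08 = €25,348,523.20.
EBIT = €25,348,523.20 − €12,049,200 = €13,299,323.20.
DOL = contribution ÷ EBIT = €25,348,523.20 ÷ €13,299,323.20 = 1.9060.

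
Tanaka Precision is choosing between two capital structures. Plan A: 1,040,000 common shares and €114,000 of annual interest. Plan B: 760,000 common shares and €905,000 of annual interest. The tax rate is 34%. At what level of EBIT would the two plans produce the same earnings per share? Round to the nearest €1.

€3,052,000

Set EPS_A = EPS_B: (EBIT − €114,000)(1 − 0.34) ÷ 1,040,000 = (EBIT − €905,000)(1 − 0.34) ÷ 760,000.
The (1 − t) factor cancels: (EBIT − 114,000) × 760,000 = (EBIT − 905,000) × 1,040,000.
EBIT × (1,040,000 − 760,000) = 905,000 × 1,040,000 − 114,000 × 760,000 = 854,560,000,000, so EBIT = 854,560,000,000 ÷ 280,000 = 3,052,000.00.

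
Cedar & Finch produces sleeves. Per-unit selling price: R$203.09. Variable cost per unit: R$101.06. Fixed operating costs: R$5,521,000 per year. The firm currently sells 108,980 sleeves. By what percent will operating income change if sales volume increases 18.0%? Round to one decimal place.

At 108,980 units, contribution = 108,980 × R$102.03 = R$11,119,229.40.
Subtracting fixed costs: EBIT = R$11,119,229.40 − R$5,521,000 = R$5,598,229.40.
So DOL = total CM / EBIT = R$11,119,229.40 / R$5,598,229.40 = 1.9862.
Operating income changes by 1.9862 × +18.0% = +35.8%.

+35.8%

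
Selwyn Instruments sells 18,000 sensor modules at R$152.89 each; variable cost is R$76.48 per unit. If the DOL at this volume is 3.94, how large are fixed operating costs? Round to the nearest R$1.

Contribution at this volume is 18,000 × R$76.41 = R$1,375,380.00.
Since DOL = CM ÷ EBIT, EBIT = R$1,375,380.00 ÷ 3.94 = R$349,081.22.
Fixed costs = CM − EBIT = R$1,375,380.00 − R$349,081.22 = R$1,026,299.

R$1,026,299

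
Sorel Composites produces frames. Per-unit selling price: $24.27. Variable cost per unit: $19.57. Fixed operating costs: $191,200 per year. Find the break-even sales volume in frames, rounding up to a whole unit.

40,681 frames

Unit CM = price − variable cost = $24.27 − $19.57 = $4.70.
Break-even volume = fixed costs ÷ CM per unit = $191,200 ÷ $4.70 = 40,680.85, so 40,681 frames.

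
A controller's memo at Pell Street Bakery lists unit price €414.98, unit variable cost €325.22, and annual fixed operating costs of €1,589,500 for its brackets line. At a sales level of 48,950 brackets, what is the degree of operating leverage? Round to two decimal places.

At 48,950 units, contribution = 48,950 × €89.76 = €4,393,752.00.
Operating income = contribution − fixed costs = €4,393,752.00 − €1,589,500 = €2,804,252.00.
DOL = contribution ÷ EBIT = €4,393,752.00 ÷ €2,804,252.00 = 1.5668.

1.57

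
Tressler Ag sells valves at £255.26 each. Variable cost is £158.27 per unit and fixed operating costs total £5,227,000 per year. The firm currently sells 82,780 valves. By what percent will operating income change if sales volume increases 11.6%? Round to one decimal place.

At 82,780 units, contribution = 82,780 × £96.99 = £8,028,832.20.
Operating income = contribution − fixed costs = £8,028,832.20 − £5,227,000 = £2,801,832.20.
Degree of operating leverage = £8,028,832.20 / £2,801,832.20 = 2.8656.
So EBIT moves 2.8656 × (+11.6%) = +33.2%.

+33.2%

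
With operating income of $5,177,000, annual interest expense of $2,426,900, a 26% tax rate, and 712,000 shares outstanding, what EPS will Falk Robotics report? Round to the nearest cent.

Interest = $2,426,900.00, so EBT = $5,177,000 − $2,426,900.00 = $2,750,100.00.
Net income = $2,750,100.00 × (1 − 0.26) = $2,035,074.00.
Per share: $2,035,074.00 / 712,000 shares = $2.86.

$2.86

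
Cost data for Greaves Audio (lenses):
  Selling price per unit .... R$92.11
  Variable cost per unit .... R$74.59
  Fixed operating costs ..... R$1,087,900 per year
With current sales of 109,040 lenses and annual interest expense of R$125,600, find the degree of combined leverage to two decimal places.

Total contribution margin = 109,040 × R$17.52 = R$1,910,380.80.
EBIT = R$1,910,380.80 − R$1,087,900 = R$822,480.80. Interest = R$125,600.00.
DOL = R$1,910,380.80 ÷ R$822,480.80 = 2.3227; DFL = R$822,480.80 ÷ R$696,880.80 = 1.1802.
DCL = DOL × DFL = 2.3227 × 1.1802 = 2.7413.

2.74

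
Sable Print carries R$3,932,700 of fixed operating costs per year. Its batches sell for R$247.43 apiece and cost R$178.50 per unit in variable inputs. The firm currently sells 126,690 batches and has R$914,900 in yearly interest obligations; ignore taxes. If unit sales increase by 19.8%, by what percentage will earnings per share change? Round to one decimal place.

Contribution at this volume is 126,690 × R$68.93 = R$8,732,741.70.
Subtracting fixed costs: EBIT = R$8,732,741.70 − R$3,932,700 = R$4,800,041.70.
After interest of R$914,900.00, pre-tax earnings = R$3,885,141.70.
DCL = total CM / (EBIT − I) = R$8,732,741.70 / R$3,885,141.70 = 2.2477.
EPS therefore changes by 2.2477 × (+19.8%) = +44.5%.

+44.5%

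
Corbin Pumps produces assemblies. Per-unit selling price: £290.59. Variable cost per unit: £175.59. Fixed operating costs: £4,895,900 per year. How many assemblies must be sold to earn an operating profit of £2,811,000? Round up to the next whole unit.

Contribution margin per unit = £290.59 − £175.59 = £115.00.
Required volume = (fixed costs + target profit) ÷ CM = (£4,895,900 + £2,811,000) ÷ £115.00 = 67,016.52, so 67,017 assemblies.

67,017 assemblies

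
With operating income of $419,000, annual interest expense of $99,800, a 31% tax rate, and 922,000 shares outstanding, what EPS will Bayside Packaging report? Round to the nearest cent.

Interest = $99,800.00, so EBT = $419,000 − $99,800.00 = $319,200.00.
After tax at 31%: net income = $319,200.00 × 0.69 = $220,248.00.
Per share: $220,248.00 / 922,000 shares = $0.24.

$0.24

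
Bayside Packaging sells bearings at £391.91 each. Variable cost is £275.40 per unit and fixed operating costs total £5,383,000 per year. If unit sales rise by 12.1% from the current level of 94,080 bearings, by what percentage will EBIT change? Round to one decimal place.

Contribution at this volume is 94,080 × £116.51 = £10,961,260.80.
Subtracting fixed costs: EBIT = £10,961,260.80 − £5,383,000 = £5,578,260.80.
DOL = contribution ÷ EBIT = £10,961,260.80 ÷ £5,578,260.80 = 1.9650.
Operating income changes by 1.9650 × +12.1% = +23.8%.

+23.8%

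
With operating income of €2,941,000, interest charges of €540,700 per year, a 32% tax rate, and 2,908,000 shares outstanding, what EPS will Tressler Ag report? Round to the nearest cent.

Pre-tax income = €2,941,000 − €540,700.00 = €2,400,300.00.
After tax at 32%: net income = €2,400,300.00 × 0.68 = €1,632,204.00.
EPS = €1,632,204.00 ÷ 2,908,000 = €0.56.

€0.56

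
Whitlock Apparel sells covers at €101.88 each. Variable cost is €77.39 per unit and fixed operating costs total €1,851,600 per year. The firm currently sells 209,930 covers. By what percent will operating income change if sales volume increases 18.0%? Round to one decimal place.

Total contribution margin = 209,930 × €24.49 = €5,141,185.70.
EBIT = €5,141,185.70 − €1,851,600 = €3,289,585.70.
DOL = contribution ÷ EBIT = €5,141,185.70 ÷ €3,289,585.70 = 1.5629.
%ΔEBIT = DOL × %ΔSales = 1.5629 × +18.0% = +28.1%.

+28.1%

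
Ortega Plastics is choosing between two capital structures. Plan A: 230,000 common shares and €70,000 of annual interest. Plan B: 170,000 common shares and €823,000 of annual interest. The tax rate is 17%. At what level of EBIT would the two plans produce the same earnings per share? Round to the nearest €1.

€2,956,500

At indifference, (EBIT − 70,000)(1 − t)/230,000 = (EBIT − 823,000)(1 − t)/170,000.
The (1 − t) factor cancels: (EBIT − 70,000) × 170,000 = (EBIT − 823,000) × 230,000.
Solving, EBIT = (823,000·230,000 − 70,000·170,000) / (230,000 − 170,000) = 177,390,000,000 / 60,000 = 2,956,500.00.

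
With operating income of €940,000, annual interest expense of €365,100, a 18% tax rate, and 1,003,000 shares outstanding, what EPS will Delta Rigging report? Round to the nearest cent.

Interest = €365,100.00, so EBT = €940,000 − €365,100.00 = €574,900.00.
Net income = €574,900.00 × (1 − 0.18) = €471,418.00.
Per share: €471,418.00 / 1,003,000 shares = €0.47.

€0.47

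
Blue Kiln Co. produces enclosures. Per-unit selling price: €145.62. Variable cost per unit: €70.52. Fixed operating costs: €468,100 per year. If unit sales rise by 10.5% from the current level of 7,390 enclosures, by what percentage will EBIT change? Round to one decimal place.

+67.1%

Contribution at this volume is 7,390 × €75.10 = €554,989.00.
Operating income = contribution − fixed costs = €554,989.00 − €468,100 = €86,889.00.
Degree of operating leverage = €554,989.00 / €86,889.00 = 6.3873.
Operating income changes by 6.3873 × +10.5% = +67.1%.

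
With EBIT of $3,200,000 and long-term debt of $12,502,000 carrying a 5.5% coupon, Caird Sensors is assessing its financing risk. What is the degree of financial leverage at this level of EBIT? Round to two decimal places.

1.27

Annual interest charges come to $687,610.00.
DFL = EBIT ÷ (EBIT − I) = $3,200,000 ÷ ($3,200,000 − $687,610.00) = $3,200,000 ÷ $2,512,390.00 = 1.2737.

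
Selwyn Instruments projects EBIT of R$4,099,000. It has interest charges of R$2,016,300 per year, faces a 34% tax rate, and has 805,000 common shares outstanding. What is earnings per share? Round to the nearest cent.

Interest = R$2,016,300.00, so EBT = R$4,099,000 − R$2,016,300.00 = R$2,082,700.00.
After tax at 34%: net income = R$2,082,700.00 × 0.66 = R$1,374,582.00.
Per share: R$1,374,582.00 / 805,000 shares = R$1.71.

R$1.71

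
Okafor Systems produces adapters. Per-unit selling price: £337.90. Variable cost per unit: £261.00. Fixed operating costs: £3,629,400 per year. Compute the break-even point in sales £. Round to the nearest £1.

£15,947,650

CM per unit = £337.90 − £261.00 = £76.90; CM ratio = £76.90 / £337.90 = 0.2276.
Break-even revenue = fixed costs × price ÷ CM = £3,629,400 × £337.90 ÷ £76.90 = £15,947,650.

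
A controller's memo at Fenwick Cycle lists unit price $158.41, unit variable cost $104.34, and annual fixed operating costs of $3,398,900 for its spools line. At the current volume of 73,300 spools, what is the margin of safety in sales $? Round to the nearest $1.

$1,653,625

Unit CM = price − variable cost = $158.41 − $104.34 = $54.07. Break-even units = $3,398,900 ÷ $54.07 = 62,861.11; break-even revenue = 62,861.11 × $158.41 = $9,957,827.80.
Current sales = 73,300 × $158.41 = $11,611,453.00.
Margin of safety = $11,611,453.00 − $9,957,827.80 = $1,653,625.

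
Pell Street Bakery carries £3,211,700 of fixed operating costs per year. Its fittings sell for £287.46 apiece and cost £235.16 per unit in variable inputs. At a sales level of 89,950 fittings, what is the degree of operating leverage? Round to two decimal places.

Total contribution margin = 89,950 × £52.30 = £4,704,385.00.
Subtracting fixed costs: EBIT = £4,704,385.00 − £3,211,700 = £1,492,685.00.
Degree of operating leverage = £4,704,385.00 / £1,492,685.00 = 3.1516.

3.15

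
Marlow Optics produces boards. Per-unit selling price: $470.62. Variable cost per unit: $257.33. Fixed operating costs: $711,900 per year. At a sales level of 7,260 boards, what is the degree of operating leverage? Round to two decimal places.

Contribution at this volume is 7,260 × $213.29 = $1,548,485.40.
EBIT = $1,548,485.40 − $711,900 = $836,585.40.
DOL = contribution ÷ EBIT = $1,548,485.40 ÷ $836,585.40 = 1.8510.

1.85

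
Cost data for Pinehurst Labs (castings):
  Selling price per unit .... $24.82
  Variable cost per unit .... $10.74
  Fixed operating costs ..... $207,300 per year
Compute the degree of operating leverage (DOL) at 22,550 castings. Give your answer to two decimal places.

2.88

At 22,550 units, contribution = 22,550 × $14.08 = $317,504.00.
Operating income = contribution − fixed costs = $317,504.00 − $207,300 = $110,204.00.
DOL = contribution ÷ EBIT = $317,504.00 ÷ $110,204.00 = 2.8811.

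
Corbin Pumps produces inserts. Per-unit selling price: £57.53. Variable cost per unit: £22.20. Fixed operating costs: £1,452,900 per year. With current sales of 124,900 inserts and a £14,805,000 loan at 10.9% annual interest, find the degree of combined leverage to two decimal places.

Total contribution margin = 124,900 × £35.33 = £4,412,717.00.
Operating income = contribution − fixed costs = £4,412,717.00 − £1,452,900 = £2,959,817.00. Interest = £1,613,745.00, so EBIT − I = £1,346,072.00.
Degree of total leverage = total CM / (EBIT − interest) = £4,412,717.00 / £1,346,072.00 = 3.2782.

3.28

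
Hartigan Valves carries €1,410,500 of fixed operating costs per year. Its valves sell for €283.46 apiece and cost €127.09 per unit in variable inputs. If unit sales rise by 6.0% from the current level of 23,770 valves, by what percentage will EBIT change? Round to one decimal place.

+9.7%

At 23,770 units, contribution = 23,770 × €156.37 = €3,716,914.90.
Operating income = contribution − fixed costs = €3,716,914.90 − €1,410,500 = €2,306,414.90.
DOL = contribution ÷ EBIT = €3,716,914.90 ÷ €2,306,414.90 = 1.6116.
So EBIT moves 1.6116 × (+6.0%) = +9.7%.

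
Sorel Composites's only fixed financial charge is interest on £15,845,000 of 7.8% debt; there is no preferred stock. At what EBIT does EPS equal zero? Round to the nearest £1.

£1,235,910

Annual interest = 7.8% × £15,845,000 = £1,235,910.00.
Without preferred stock the financial break-even is simply EBIT = interest = £1,235,910.00.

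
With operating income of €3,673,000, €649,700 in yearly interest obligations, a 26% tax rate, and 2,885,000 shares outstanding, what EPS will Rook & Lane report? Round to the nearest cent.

€0.78

Interest = €649,700.00, so EBT = €3,673,000 − €649,700.00 = €3,023,300.00.
After tax at 26%: net income = €3,023,300.00 × 0.74 = €2,237,242.00.
Per share: €2,237,242.00 / 2,885,000 shares = €0.78.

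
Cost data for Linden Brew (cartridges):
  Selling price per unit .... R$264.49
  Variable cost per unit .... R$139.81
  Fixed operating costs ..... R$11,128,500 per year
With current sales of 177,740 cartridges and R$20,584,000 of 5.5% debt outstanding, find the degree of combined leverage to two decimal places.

At 177,740 units, contribution = 177,740 × R$124.68 = R$22,160,623.20.
Operating income = contribution − fixed costs = R$22,160,623.20 − R$11,128,500 = R$11,032,123.20. Interest = R$1,132,120.00.
DOL = R$22,160,623.20 ÷ R$11,032,123.20 = 2.0087; DFL = R$11,032,123.20 ÷ R$9,900,003.20 = 1.1144.
DCL = DOL × DFL = 2.0087 × 1.1144 = 2.2385.

2.24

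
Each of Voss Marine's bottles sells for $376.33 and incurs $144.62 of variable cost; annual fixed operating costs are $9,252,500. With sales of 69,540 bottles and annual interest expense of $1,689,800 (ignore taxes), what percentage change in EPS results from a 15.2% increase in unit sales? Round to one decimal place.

+47.4%

Total contribution margin = 69,540 × $231.71 = $16,113,113.40.
Subtracting fixed costs: EBIT = $16,113,113.40 − $9,252,500 = $6,860,613.40.
Interest = $1,689,800.00, so EBIT − I = $5,170,813.40.
Degree of combined leverage = contribution ÷ (EBIT − I) = $16,113,113.40 ÷ $5,170,813.40 = 3.1162.
EPS therefore changes by 3.1162 × (+15.2%) = +47.4%.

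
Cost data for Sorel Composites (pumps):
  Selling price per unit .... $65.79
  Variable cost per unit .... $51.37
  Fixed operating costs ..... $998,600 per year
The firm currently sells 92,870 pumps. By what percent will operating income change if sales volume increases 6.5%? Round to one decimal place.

+25.6%

Contribution at this volume is 92,870 × $14.42 = $1,339,185.40.
Subtracting fixed costs: EBIT = $1,339,185.40 − $998,600 = $340,585.40.
So DOL = total CM / EBIT = $1,339,185.40 / $340,585.40 = 3.9320.
Operating income changes by 3.9320 × +6.5% = +25.6%.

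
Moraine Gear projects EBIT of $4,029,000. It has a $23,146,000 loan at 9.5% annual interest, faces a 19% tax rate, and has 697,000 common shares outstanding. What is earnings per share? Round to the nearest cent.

$2.13

Interest = $2,198,870.00, so EBT = $4,029,000 − $2,198,870.00 = $1,830,130.00.
After tax at 19%: net income = $1,830,130.00 × 0.81 = $1,482,405.30.
Per share: $1,482,405.30 / 697,000 shares = $2.13.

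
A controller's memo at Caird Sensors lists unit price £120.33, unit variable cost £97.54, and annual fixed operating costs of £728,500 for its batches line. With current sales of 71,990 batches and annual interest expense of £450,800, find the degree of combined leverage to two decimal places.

3.56

Contribution at this volume is 71,990 × £22.79 = £1,640,652.10.
Subtracting fixed costs: EBIT = £1,640,652.10 − £728,500 = £912,152.10. Interest = £450,800.00.
DOL = £1,640,652.10 ÷ £912,152.10 = 1.7987; DFL = £912,152.10 ÷ £461,352.10 = 1.9771.
Combined leverage = 1.7987 × 1.9771 = 3.5562.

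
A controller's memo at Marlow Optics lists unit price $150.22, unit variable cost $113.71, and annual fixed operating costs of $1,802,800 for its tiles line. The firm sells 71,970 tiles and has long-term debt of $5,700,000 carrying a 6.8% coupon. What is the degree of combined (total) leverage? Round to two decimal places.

6.01

At 71,970 units, contribution = 71,970 × $36.51 = $2,627,624.70.
EBIT = $2,627,624.70 − $1,802,800 = $824,824.70. Interest = $387,600.00, so EBIT − I = $437,224.70.
DCL = contribution ÷ (EBIT − I) = $2,627,624.70 ÷ $437,224.70 = 6.0098.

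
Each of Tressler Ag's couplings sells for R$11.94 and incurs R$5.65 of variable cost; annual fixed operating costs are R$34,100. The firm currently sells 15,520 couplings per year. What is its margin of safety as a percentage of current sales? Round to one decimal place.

65.1%

Unit CM = price − variable cost = R$11.94 − R$5.65 = R$6.29. Break-even units = R$34,100 ÷ R$6.29 = 5,421.30; break-even revenue = 5,421.30 × R$11.94 = R$64,730.37.
Current sales = 15,520 × R$11.94 = R$185,308.80.
Margin of safety = (R$185,308.80 − R$64,730.37) ÷ R$185,308.80 = 65.1%.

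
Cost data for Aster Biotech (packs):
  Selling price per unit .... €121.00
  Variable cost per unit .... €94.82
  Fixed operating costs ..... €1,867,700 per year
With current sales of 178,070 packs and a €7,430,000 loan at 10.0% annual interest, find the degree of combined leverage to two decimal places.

2.27

At 178,070 units, contribution = 178,070 × €26.18 = €4,661,872.60.
Operating income = contribution − fixed costs = €4,661,872.60 − €1,867,700 = €2,794,172.60. Interest = €743,000.00.
DOL = €4,661,872.60 ÷ €2,794,172.60 = 1.6684; DFL = €2,794,172.60 ÷ €2,051,172.60 = 1.3622.
Combined leverage = 1.6684 × 1.3622 = 2.2727.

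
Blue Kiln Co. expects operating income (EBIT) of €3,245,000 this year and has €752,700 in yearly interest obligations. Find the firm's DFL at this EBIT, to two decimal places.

Interest = €752,700.00.
Degree of financial leverage = EBIT / (EBIT − interest) = €3,245,000 / €2,492,300.00 = 1.3020.

1.30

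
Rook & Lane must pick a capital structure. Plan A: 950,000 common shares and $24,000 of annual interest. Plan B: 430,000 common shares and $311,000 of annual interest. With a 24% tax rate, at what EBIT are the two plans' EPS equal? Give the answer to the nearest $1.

At indifference, (EBIT − 24,000)(1 − t)/950,000 = (EBIT − 311,000)(1 − t)/430,000.
The (1 − t) factor cancels: (EBIT − 24,000) × 430,000 = (EBIT − 311,000) × 950,000.
Solving, EBIT = (311,000·950,000 − 24,000·430,000) / (950,000 − 430,000) = 285,130,000,000 / 520,000 = 548,326.92.

$548,327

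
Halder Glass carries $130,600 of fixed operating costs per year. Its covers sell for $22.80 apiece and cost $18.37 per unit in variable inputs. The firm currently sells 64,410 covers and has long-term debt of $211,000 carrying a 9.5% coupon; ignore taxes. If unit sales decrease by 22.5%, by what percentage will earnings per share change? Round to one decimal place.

Contribution at this volume is 64,410 × $4.43 = $285,336.30.
EBIT = $285,336.30 − $130,600 = $154,736.30.
Interest = $20,045.00, so EBIT − I = $134,691.30.
Degree of combined leverage = contribution ÷ (EBIT − I) = $285,336.30 ÷ $134,691.30 = 2.1184.
%ΔEPS = DCL × %ΔSales = 2.1184 × -22.5% = -47.7%.

-47.7%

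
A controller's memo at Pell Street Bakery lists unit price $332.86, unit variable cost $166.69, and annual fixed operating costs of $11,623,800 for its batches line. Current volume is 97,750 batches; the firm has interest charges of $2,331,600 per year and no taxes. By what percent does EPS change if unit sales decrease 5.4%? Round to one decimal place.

At 97,750 units, contribution = 97,750 × $166.17 = $16,243,117.50.
Operating income = contribution − fixed costs = $16,243,117.50 − $11,623,800 = $4,619,317.50.
After interest of $2,331,600.00, pre-tax earnings = $2,287,717.50.
DCL = total CM / (EBIT − I) = $16,243,117.50 / $2,287,717.50 = 7.1001.
EPS therefore changes by 7.1001 × (-5.4%) = -38.3%.

-38.3%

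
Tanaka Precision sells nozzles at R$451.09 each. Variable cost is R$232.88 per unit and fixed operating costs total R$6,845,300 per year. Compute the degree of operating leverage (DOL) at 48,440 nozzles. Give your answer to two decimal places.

At 48,440 units, contribution = 48,440 × R$218.21 = R$10,570,092.40.
Operating income = contribution − fixed costs = R$10,570,092.40 − R$6,845,300 = R$3,724,792.40.
Degree of operating leverage = R$10,570,092.40 / R$3,724,792.40 = 2.8378.

2.84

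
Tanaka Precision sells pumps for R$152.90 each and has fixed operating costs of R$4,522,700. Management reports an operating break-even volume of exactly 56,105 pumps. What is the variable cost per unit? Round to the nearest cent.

Contribution per unit must be FC / Q = R$4,522,700 / 56,105 = R$80.6114.
Hence VC = price − CM = R$152.90 − R$80.6114 = R$72.29.

R$72.29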